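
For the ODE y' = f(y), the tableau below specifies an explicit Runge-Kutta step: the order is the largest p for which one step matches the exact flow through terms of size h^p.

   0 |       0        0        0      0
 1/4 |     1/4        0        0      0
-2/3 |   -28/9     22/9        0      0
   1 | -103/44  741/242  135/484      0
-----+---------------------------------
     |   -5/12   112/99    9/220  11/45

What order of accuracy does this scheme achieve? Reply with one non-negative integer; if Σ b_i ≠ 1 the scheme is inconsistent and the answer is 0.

b = (-5/12, 112/99, 9/220, 11/45)
c = (0, 1/4, -2/3, 1)
Ac = (0, 0, 11/18, 51/88)
Σ b_i: (-5/12)·1 + 112/99·1 + 9/220·1 + 11/45·1 = 1 ✓
b·c: 112/99·1/4 + 9/220·(-2/3) + 11/45·1 = 1/2 ✓
b·c²: 112/99·1/16 + 9/220·4/9 + 11/45·1 = 1/3 ✓
b·Ac: 9/220·11/18 + 11/45·51/88 = 1/6 ✓
b·c³: 112/99·1/64 + 9/220·(-8/27) + 11/45·1 = 1/4 ✓
b·(c∘Ac): 9/220·(-11/27) + 11/45·51/88 = 1/8 ✓
b·Ac²: 9/220·11/72 + 11/45·111/352 = 1/12 ✓
b·A²c: 11/45·15/88 = 1/24 ✓; 4 stages ⇒ order 4.

4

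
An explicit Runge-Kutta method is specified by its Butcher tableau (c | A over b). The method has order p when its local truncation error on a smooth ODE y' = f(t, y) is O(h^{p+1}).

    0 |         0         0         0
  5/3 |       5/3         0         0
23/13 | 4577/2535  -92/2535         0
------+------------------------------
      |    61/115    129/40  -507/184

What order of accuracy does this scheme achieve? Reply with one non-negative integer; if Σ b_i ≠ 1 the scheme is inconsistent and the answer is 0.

b = (61/115, 129/40, -507/184)
c = (0, 5/3, 23/13)
Ac = (0, 0, -92/1521)
Σ b_i: 61/115·1 + 129/40·1 + (-507/184)·1 = 1 ✓
b·c: 129/40·5/3 + (-507/184)·23/13 = 1/2 ✓
b·c²: 129/40·25/9 + (-507/184)·529/169 = 1/3 ✓
b·Ac: (-507/184)·(-92/1521) = 1/6 ✓; 3 stages ⇒ order 3.

3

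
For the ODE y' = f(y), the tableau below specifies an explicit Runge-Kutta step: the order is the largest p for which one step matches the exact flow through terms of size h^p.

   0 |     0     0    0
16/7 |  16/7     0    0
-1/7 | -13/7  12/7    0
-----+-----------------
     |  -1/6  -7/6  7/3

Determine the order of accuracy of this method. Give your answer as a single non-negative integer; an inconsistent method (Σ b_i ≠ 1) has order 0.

b = (-1/6, -7/6, 7/3)
c = (0, 16/7, -1/7)
Ac = (0, 0, 192/49)
Σ b_i: (-1/6)·1 + (-7/6)·1 + 7/3·1 = 1 ✓
b·c: (-7/6)·16/7 + 7/3·(-1/7) = -3 ≠ 1/2 ⇒ order 1.

1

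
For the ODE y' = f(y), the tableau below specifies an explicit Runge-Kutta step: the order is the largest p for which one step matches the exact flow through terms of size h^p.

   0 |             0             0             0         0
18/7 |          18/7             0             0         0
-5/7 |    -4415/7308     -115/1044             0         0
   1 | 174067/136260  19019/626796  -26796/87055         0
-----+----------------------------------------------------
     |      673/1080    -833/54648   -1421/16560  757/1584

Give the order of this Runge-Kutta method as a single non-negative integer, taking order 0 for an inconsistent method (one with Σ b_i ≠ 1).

4

b = (673/1080, -833/54648, -1421/16560, 757/1584)
c = (0, 18/7, -5/7, 1)
Ac = (0, 0, -115/406, 451/1514)
Σ b_i: 673/1080·1 + (-833/54648)·1 + (-1421/16560)·1 + 757/1584·1 = 1 ✓
b·c: (-833/54648)·18/7 + (-1421/16560)·(-5/7) + 757/1584·1 = 1/2 ✓
b·c²: (-833/54648)·324/49 + (-1421/16560)·25/49 + 757/1584·1 = 1/3 ✓
b·Ac: (-1421/16560)·(-115/406) + 757/1584·451/1514 = 1/6 ✓
b·c³: (-833/54648)·5832/343 + (-1421/16560)·(-125/343) + 757/1584·1 = 1/4 ✓
b·(c∘Ac): (-1421/16560)·575/2842 + 757/1584·451/1514 = 1/8 ✓
b·Ac²: (-1421/16560)·(-1035/1421) + 757/1584·33/757 = 1/12 ✓
b·A²c: 757/1584·66/757 = 1/24 ✓; 4 stages ⇒ order 4.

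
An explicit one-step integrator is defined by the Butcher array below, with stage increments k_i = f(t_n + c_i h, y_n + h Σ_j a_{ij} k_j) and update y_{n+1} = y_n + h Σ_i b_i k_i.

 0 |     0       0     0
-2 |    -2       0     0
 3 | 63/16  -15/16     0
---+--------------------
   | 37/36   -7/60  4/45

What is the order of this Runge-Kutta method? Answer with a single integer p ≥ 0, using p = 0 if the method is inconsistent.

b = (37/36, -7/60, 4/45)
c = (0, -2, 3)
Ac = (0, 0, 15/8)
Σ b_i: 37/36·1 + (-7/60)·1 + 4/45·1 = 1 ✓
b·c: (-7/60)·(-2) + 4/45·3 = 1/2 ✓
b·c²: (-7/60)·4 + 4/45·9 = 1/3 ✓
b·Ac: 4/45·15/8 = 1/6 ✓; 3 stages ⇒ order 3.

3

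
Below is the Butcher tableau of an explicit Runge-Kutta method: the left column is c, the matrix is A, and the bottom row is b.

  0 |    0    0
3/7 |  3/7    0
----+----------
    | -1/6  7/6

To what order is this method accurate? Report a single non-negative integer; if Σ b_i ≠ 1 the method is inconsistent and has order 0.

b = (-1/6, 7/6)
c = (0, 3/7)
Σ b_i: (-1/6)·1 + 7/6·1 = 1 ✓
b·c: 7/6·3/7 = 1/2 ✓; 2 stages ⇒ order 2.

2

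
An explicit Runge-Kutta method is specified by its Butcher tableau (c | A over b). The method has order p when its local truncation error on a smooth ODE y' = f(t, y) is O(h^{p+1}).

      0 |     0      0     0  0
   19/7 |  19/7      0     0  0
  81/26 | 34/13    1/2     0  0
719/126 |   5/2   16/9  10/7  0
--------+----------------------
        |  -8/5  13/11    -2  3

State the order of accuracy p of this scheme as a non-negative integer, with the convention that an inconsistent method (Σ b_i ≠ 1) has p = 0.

b = (-8/5, 13/11, -2, 3)
c = (0, 19/7, 81/26, 719/126)
Ac = (0, 0, 19/14, 7597/819)
Σ b_i: (-8/5)·1 + 13/11·1 + (-2)·1 + 3·1 = 32/55 ≠ 1 ⇒ order 0.

0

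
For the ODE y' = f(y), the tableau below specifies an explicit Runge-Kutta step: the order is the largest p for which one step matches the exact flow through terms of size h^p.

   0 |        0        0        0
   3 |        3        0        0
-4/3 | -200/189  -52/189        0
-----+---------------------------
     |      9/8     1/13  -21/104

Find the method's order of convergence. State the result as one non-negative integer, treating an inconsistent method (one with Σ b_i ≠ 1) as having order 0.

b = (9/8, 1/13, -21/104)
c = (0, 3, -4/3)
Ac = (0, 0, -52/63)
Σ b_i: 9/8·1 + 1/13·1 + (-21/104)·1 = 1 ✓
b·c: 1/13·3 + (-21/104)·(-4/3) = 1/2 ✓
b·c²: 1/13·9 + (-21/104)·16/9 = 1/3 ✓
b·Ac: (-21/104)·(-52/63) = 1/6 ✓; 3 stages ⇒ order 3.

3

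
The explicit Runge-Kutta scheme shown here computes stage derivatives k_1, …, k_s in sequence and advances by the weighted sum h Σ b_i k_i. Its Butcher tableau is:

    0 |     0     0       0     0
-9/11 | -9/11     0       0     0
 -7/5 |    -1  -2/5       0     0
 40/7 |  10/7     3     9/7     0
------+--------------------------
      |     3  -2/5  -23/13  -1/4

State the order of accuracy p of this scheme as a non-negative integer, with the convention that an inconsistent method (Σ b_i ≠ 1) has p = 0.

b = (3, -2/5, -23/13, -1/4)
c = (0, -9/11, -7/5, 40/7)
Ac = (0, 0, 18/55, -234/55)
Σ b_i: 3·1 + (-2/5)·1 + (-23/13)·1 + (-1/4)·1 = 151/260 ≠ 1 ⇒ order 0.

0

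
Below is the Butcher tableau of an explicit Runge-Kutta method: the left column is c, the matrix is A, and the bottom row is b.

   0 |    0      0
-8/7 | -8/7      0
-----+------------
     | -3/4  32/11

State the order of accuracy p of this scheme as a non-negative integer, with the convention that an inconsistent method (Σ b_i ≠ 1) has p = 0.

b = (-3/4, 32/11)
c = (0, -8/7)
Σ b_i: (-3/4)·1 + 32/11·1 = 95/44 ≠ 1 ⇒ order 0.

0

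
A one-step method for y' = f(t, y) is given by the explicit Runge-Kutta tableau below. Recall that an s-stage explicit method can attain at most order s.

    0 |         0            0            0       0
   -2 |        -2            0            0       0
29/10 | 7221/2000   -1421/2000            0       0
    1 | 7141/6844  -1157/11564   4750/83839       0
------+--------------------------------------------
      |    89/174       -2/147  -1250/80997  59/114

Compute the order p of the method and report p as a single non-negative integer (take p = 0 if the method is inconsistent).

b = (89/174, -2/147, -1250/80997, 59/114)
c = (0, -2, 29/10, 1)
Ac = (0, 0, 1421/1000, 43/118)
Σ b_i: 89/174·1 + (-2/147)·1 + (-1250/80997)·1 + 59/114·1 = 1 ✓
b·c: (-2/147)·(-2) + (-1250/80997)·29/10 + 59/114·1 = 1/2 ✓
b·c²: (-2/147)·4 + (-1250/80997)·841/100 + 59/114·1 = 1/3 ✓
b·Ac: (-1250/80997)·1421/1000 + 59/114·43/118 = 1/6 ✓
b·c³: (-2/147)·(-8) + (-1250/80997)·24389/1000 + 59/114·1 = 1/4 ✓
b·(c∘Ac): (-1250/80997)·41209/10000 + 59/114·43/118 = 1/8 ✓
b·Ac²: (-1250/80997)·(-1421/500) + 59/114·9/118 = 1/12 ✓
b·A²c: 59/114·19/236 = 1/24 ✓; 4 stages ⇒ order 4.

4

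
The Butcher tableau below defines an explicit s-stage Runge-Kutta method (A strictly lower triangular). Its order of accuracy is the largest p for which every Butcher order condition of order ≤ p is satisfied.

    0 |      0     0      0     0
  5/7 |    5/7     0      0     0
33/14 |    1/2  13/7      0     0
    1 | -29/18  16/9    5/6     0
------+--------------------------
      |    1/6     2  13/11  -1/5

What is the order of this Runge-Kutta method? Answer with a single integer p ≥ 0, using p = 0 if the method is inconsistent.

0

b = (1/6, 2, 13/11, -1/5)
c = (0, 5/7, 33/14, 1)
Ac = (0, 0, 65/49, 815/252)
Σ b_i: 1/6·1 + 2·1 + 13/11·1 + (-1/5)·1 = 1039/330 ≠ 1 ⇒ order 0.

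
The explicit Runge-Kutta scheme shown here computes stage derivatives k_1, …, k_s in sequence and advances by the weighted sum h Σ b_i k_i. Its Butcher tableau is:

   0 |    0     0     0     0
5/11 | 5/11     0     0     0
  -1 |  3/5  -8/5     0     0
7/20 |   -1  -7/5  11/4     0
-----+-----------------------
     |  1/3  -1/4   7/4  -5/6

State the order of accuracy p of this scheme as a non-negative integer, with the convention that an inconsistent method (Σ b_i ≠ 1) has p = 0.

b = (1/3, -1/4, 7/4, -5/6)
c = (0, 5/11, -1, 7/20)
Ac = (0, 0, -8/11, -149/44)
Σ b_i: 1/3·1 + (-1/4)·1 + 7/4·1 + (-5/6)·1 = 1 ✓
b·c: (-1/4)·5/11 + 7/4·(-1) + (-5/6)·7/20 = -569/264 ≠ 1/2 ⇒ order 1.

1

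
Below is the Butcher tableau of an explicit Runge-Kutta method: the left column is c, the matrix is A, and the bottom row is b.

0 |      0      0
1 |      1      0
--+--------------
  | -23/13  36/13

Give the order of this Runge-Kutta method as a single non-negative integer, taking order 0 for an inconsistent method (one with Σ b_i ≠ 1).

1

b = (-23/13, 36/13)
c = (0, 1)
Σ b_i: (-23/13)·1 + 36/13·1 = 1 ✓
b·c: 36/13·1 = 36/13 ≠ 1/2 ⇒ order 1.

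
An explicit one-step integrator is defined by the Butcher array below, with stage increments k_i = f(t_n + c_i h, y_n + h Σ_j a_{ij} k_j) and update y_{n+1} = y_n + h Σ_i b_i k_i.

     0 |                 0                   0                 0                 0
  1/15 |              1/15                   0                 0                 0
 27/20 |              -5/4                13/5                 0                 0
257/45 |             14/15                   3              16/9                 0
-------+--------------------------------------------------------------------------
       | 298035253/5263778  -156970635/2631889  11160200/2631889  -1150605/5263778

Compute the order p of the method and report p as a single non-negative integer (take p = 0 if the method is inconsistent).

b = (298035253/5263778, -156970635/2631889, 11160200/2631889, -1150605/5263778)
c = (0, 1/15, 27/20, 257/45)
Ac = (0, 0, 13/75, 13/5)
Σ b_i: 298035253/5263778·1 + (-156970635/2631889)·1 + 11160200/2631889·1 + (-1150605/5263778)·1 = 1 ✓
b·c: (-156970635/2631889)·1/15 + 11160200/2631889·27/20 + (-1150605/5263778)·257/45 = 1/2 ✓
b·c²: (-156970635/2631889)·1/225 + 11160200/2631889·729/400 + (-1150605/5263778)·66049/2025 = 1/3 ✓
b·Ac: 11160200/2631889·13/75 + (-1150605/5263778)·13/5 = 1/6 ✓
b·c³: (-156970635/2631889)·1/3375 + 11160200/2631889·19683/8000 + (-1150605/5263778)·16974593/91125 = -143558093789/4737400200 ≠ 1/4 ⇒ order 3.
b·(c∘Ac): 11160200/2631889·117/500 + (-1150605/5263778)·3341/225 = -4562397/2024530 ≠ 1/8
b·Ac²: 11160200/2631889·13/1125 + (-1150605/5263778)·244/75 = -78420982/118435005 ≠ 1/12
b·A²c: (-1150605/5263778)·208/675 = -68184/1012265 ≠ 1/24

3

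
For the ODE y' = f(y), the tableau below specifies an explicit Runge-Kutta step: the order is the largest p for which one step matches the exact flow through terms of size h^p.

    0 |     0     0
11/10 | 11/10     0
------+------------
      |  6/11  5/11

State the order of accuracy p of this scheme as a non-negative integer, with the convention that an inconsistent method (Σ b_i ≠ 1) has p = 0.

b = (6/11, 5/11)
c = (0, 11/10)
Σ b_i: 6/11·1 + 5/11·1 = 1 ✓
b·c: 5/11·11/10 = 1/2 ✓; 2 stages ⇒ order 2.

2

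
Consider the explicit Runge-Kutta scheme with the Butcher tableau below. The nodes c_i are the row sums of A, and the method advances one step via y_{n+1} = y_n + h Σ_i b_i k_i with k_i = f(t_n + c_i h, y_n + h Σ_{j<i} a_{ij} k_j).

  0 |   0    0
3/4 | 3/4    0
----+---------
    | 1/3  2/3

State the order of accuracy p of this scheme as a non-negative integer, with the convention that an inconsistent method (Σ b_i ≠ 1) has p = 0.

2

b = (1/3, 2/3)
c = (0, 3/4)
Σ b_i: 1/3·1 + 2/3·1 = 1 ✓
b·c: 2/3·3/4 = 1/2 ✓; 2 stages ⇒ order 2.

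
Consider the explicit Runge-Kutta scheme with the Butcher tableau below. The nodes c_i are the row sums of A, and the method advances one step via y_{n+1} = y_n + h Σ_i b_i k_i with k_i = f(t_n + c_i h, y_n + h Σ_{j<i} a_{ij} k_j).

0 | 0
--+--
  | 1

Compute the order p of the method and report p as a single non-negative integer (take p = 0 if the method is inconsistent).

b = (1)
c = (0)
Σ b_i: 1·1 = 1 ✓; 1 stage ⇒ order 1.

1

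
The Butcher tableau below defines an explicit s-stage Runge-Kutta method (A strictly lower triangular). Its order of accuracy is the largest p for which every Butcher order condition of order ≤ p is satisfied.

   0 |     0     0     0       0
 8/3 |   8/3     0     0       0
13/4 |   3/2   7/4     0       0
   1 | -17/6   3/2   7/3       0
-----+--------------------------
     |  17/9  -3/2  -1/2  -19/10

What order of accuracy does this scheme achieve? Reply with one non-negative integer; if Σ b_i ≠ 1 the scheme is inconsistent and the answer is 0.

b = (17/9, -3/2, -1/2, -19/10)
c = (0, 8/3, 13/4, 1)
Ac = (0, 0, 14/3, 139/12)
Σ b_i: 17/9·1 + (-3/2)·1 + (-1/2)·1 + (-19/10)·1 = -181/90 ≠ 1 ⇒ order 0.

0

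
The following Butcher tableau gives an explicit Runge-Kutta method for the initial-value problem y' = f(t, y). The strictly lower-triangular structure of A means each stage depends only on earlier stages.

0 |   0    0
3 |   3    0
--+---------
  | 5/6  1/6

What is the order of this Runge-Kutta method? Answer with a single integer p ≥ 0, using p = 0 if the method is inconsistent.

2

b = (5/6, 1/6)
c = (0, 3)
Σ b_i: 5/6·1 + 1/6·1 = 1 ✓
b·c: 1/6·3 = 1/2 ✓; 2 stages ⇒ order 2.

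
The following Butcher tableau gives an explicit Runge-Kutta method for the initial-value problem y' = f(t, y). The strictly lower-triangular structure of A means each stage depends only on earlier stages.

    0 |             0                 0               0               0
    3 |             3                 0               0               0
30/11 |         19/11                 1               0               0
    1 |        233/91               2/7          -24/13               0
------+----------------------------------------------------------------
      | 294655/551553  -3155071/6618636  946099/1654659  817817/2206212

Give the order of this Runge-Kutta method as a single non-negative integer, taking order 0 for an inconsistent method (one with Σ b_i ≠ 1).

3

b = (294655/551553, -3155071/6618636, 946099/1654659, 817817/2206212)
c = (0, 3, 30/11, 1)
Ac = (0, 0, 3, -4182/1001)
Σ b_i: 294655/551553·1 + (-3155071/6618636)·1 + 946099/1654659·1 + 817817/2206212·1 = 1 ✓
b·c: (-3155071/6618636)·3 + 946099/1654659·30/11 + 817817/2206212·1 = 1/2 ✓
b·c²: (-3155071/6618636)·9 + 946099/1654659·900/121 + 817817/2206212·1 = 1/3 ✓
b·Ac: 946099/1654659·3 + 817817/2206212·(-4182/1001) = 1/6 ✓
b·c³: (-3155071/6618636)·27 + 946099/1654659·27000/1331 + 817817/2206212·1 = -10936021/12134166 ≠ 1/4 ⇒ order 3.
b·(c∘Ac): 946099/1654659·90/11 + 817817/2206212·(-4182/1001) = 1150731/367702 ≠ 1/8
b·Ac²: 946099/1654659·9 + 817817/2206212·(-122886/11011) = 4081201/4044722 ≠ 1/12
b·A²c: 817817/2206212·(-72/13) = -377454/183851 ≠ 1/24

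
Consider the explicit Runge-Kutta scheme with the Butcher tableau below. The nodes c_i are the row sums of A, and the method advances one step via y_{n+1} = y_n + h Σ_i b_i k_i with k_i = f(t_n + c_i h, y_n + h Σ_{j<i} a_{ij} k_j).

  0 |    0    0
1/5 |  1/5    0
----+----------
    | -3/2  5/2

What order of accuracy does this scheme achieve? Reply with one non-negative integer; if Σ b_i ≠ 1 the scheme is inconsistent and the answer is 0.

2

b = (-3/2, 5/2)
c = (0, 1/5)
Σ b_i: (-3/2)·1 + 5/2·1 = 1 ✓
b·c: 5/2·1/5 = 1/2 ✓; 2 stages ⇒ order 2.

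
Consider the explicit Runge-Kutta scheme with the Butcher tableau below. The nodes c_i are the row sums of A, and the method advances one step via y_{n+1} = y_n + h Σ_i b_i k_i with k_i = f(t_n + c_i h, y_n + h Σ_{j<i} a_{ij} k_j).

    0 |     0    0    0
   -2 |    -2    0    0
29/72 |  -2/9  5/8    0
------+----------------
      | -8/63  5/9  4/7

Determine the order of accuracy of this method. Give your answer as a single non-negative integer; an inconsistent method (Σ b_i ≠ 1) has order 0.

b = (-8/63, 5/9, 4/7)
c = (0, -2, 29/72)
Ac = (0, 0, -5/4)
Σ b_i: (-8/63)·1 + 5/9·1 + 4/7·1 = 1 ✓
b·c: 5/9·(-2) + 4/7·29/72 = -37/42 ≠ 1/2 ⇒ order 1.

1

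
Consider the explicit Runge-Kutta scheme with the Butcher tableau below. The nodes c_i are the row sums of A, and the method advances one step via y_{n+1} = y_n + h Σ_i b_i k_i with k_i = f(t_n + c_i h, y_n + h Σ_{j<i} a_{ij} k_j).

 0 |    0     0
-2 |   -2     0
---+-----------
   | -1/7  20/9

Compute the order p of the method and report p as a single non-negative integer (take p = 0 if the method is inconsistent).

0

b = (-1/7, 20/9)
c = (0, -2)
Σ b_i: (-1/7)·1 + 20/9·1 = 131/63 ≠ 1 ⇒ order 0.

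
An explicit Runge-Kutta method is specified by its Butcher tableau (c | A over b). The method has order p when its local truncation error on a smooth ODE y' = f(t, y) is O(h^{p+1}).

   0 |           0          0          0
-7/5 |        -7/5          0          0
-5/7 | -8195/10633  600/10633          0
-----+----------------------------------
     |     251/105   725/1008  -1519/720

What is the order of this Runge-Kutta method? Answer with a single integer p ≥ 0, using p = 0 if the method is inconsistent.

b = (251/105, 725/1008, -1519/720)
c = (0, -7/5, -5/7)
Ac = (0, 0, -120/1519)
Σ b_i: 251/105·1 + 725/1008·1 + (-1519/720)·1 = 1 ✓
b·c: 725/1008·(-7/5) + (-1519/720)·(-5/7) = 1/2 ✓
b·c²: 725/1008·49/25 + (-1519/720)·25/49 = 1/3 ✓
b·Ac: (-1519/720)·(-120/1519) = 1/6 ✓; 3 stages ⇒ order 3.

3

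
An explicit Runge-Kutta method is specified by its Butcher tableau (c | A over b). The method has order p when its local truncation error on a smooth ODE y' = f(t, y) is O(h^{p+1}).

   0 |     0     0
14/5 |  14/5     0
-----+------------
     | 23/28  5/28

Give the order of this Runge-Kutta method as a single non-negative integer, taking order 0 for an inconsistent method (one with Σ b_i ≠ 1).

b = (23/28, 5/28)
c = (0, 14/5)
Σ b_i: 23/28·1 + 5/28·1 = 1 ✓
b·c: 5/28·14/5 = 1/2 ✓; 2 stages ⇒ order 2.

2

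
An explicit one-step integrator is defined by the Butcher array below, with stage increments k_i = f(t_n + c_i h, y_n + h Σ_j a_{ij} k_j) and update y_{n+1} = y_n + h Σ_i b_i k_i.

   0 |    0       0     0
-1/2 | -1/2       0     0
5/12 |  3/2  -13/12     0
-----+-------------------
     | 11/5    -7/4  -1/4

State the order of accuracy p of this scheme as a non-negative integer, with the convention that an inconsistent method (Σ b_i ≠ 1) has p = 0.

0

b = (11/5, -7/4, -1/4)
c = (0, -1/2, 5/12)
Ac = (0, 0, 13/24)
Σ b_i: 11/5·1 + (-7/4)·1 + (-1/4)·1 = 1/5 ≠ 1 ⇒ order 0.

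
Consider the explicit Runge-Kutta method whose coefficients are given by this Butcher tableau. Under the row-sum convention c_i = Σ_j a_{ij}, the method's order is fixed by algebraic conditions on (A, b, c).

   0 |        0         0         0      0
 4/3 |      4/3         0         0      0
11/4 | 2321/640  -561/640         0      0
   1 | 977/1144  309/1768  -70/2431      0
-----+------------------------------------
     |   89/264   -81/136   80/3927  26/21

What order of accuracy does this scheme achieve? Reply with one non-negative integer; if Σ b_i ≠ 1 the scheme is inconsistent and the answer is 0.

4

b = (89/264, -81/136, 80/3927, 26/21)
c = (0, 4/3, 11/4, 1)
Ac = (0, 0, -187/160, 2/13)
Σ b_i: 89/264·1 + (-81/136)·1 + 80/3927·1 + 26/21·1 = 1 ✓
b·c: (-81/136)·4/3 + 80/3927·11/4 + 26/21·1 = 1/2 ✓
b·c²: (-81/136)·16/9 + 80/3927·121/16 + 26/21·1 = 1/3 ✓
b·Ac: 80/3927·(-187/160) + 26/21·2/13 = 1/6 ✓
b·c³: (-81/136)·64/27 + 80/3927·1331/64 + 26/21·1 = 1/4 ✓
b·(c∘Ac): 80/3927·(-2057/640) + 26/21·2/13 = 1/8 ✓
b·Ac²: 80/3927·(-187/120) + 26/21·29/312 = 1/12 ✓
b·A²c: 26/21·7/208 = 1/24 ✓; 4 stages ⇒ order 4.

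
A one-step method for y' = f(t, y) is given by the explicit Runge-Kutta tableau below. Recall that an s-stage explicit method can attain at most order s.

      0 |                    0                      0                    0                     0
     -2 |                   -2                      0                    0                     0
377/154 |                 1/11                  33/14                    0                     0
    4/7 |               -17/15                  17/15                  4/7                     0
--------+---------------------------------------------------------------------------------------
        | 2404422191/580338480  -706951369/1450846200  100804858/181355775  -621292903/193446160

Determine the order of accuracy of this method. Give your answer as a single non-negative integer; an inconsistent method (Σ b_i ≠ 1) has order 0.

3

b = (2404422191/580338480, -706951369/1450846200, 100804858/181355775, -621292903/193446160)
c = (0, -2, 377/154, 4/7)
Ac = (0, 0, -33/7, -7016/8085)
Σ b_i: 2404422191/580338480·1 + (-706951369/1450846200)·1 + 100804858/181355775·1 + (-621292903/193446160)·1 = 1 ✓
b·c: (-706951369/1450846200)·(-2) + 100804858/181355775·377/154 + (-621292903/193446160)·4/7 = 1/2 ✓
b·c²: (-706951369/1450846200)·4 + 100804858/181355775·142129/23716 + (-621292903/193446160)·16/49 = 1/3 ✓
b·Ac: 100804858/181355775·(-33/7) + (-621292903/193446160)·(-7016/8085) = 1/6 ✓
b·c³: (-706951369/1450846200)·(-8) + 100804858/181355775·53582633/3652264 + (-621292903/193446160)·64/343 = 6093078521/531976940 ≠ 1/4 ⇒ order 3.
b·(c∘Ac): 100804858/181355775·(-1131/98) + (-621292903/193446160)·(-28064/56595) = -6121796999/1269490425 ≠ 1/8
b·Ac²: 100804858/181355775·66/7 + (-621292903/193446160)·4954139/622545 = -181582913983/8937212592 ≠ 1/12
b·A²c: (-621292903/193446160)·(-132/49) = 418421751/48361540 ≠ 1/24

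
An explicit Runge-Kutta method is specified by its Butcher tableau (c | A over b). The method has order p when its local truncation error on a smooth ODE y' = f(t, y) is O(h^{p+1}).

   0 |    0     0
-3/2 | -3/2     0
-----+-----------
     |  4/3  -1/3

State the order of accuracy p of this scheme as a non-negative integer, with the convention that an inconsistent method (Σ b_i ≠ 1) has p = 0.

b = (4/3, -1/3)
c = (0, -3/2)
Σ b_i: 4/3·1 + (-1/3)·1 = 1 ✓
b·c: (-1/3)·(-3/2) = 1/2 ✓; 2 stages ⇒ order 2.

2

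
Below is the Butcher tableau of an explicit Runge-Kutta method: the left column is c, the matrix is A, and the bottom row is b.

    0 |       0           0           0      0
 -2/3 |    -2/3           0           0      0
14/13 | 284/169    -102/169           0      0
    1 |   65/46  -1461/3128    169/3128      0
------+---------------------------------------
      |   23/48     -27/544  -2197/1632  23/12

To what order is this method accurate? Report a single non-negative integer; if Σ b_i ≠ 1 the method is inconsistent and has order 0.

b = (23/48, -27/544, -2197/1632, 23/12)
c = (0, -2/3, 14/13, 1)
Ac = (0, 0, 68/169, 17/46)
Σ b_i: 23/48·1 + (-27/544)·1 + (-2197/1632)·1 + 23/12·1 = 1 ✓
b·c: (-27/544)·(-2/3) + (-2197/1632)·14/13 + 23/12·1 = 1/2 ✓
b·c²: (-27/544)·4/9 + (-2197/1632)·196/169 + 23/12·1 = 1/3 ✓
b·Ac: (-2197/1632)·68/169 + 23/12·17/46 = 1/6 ✓
b·c³: (-27/544)·(-8/27) + (-2197/1632)·2744/2197 + 23/12·1 = 1/4 ✓
b·(c∘Ac): (-2197/1632)·952/2197 + 23/12·17/46 = 1/8 ✓
b·Ac²: (-2197/1632)·(-136/507) + 23/12·(-10/69) = 1/12 ✓
b·A²c: 23/12·1/46 = 1/24 ✓; 4 stages ⇒ order 4.

4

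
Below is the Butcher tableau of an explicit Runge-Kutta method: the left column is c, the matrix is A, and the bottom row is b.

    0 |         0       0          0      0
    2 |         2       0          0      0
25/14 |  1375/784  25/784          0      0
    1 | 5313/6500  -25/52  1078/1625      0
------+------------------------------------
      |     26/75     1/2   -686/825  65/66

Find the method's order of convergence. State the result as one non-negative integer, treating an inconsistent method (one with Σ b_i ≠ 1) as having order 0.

4

b = (26/75, 1/2, -686/825, 65/66)
c = (0, 2, 25/14, 1)
Ac = (0, 0, 25/392, 29/130)
Σ b_i: 26/75·1 + 1/2·1 + (-686/825)·1 + 65/66·1 = 1 ✓
b·c: 1/2·2 + (-686/825)·25/14 + 65/66·1 = 1/2 ✓
b·c²: 1/2·4 + (-686/825)·625/196 + 65/66·1 = 1/3 ✓
b·Ac: (-686/825)·25/392 + 65/66·29/130 = 1/6 ✓
b·c³: 1/2·8 + (-686/825)·15625/2744 + 65/66·1 = 1/4 ✓
b·(c∘Ac): (-686/825)·625/5488 + 65/66·29/130 = 1/8 ✓
b·Ac²: (-686/825)·25/196 + 65/66·5/26 = 1/12 ✓
b·A²c: 65/66·11/260 = 1/24 ✓; 4 stages ⇒ order 4.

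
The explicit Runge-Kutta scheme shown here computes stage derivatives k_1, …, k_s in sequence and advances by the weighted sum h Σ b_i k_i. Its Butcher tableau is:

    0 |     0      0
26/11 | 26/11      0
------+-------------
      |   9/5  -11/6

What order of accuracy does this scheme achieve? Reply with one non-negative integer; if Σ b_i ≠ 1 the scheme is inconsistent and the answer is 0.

0

b = (9/5, -11/6)
c = (0, 26/11)
Σ b_i: 9/5·1 + (-11/6)·1 = -1/30 ≠ 1 ⇒ order 0.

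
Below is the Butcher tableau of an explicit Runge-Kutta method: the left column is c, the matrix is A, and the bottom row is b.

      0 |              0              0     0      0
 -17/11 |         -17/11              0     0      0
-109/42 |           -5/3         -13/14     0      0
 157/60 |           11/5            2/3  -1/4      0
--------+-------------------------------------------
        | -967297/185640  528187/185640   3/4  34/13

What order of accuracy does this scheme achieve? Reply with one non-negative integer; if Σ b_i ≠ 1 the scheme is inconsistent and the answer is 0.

2

b = (-967297/185640, 528187/185640, 3/4, 34/13)
c = (0, -17/11, -109/42, 157/60)
Ac = (0, 0, 221/154, -235/616)
Σ b_i: (-967297/185640)·1 + 528187/185640·1 + 3/4·1 + 34/13·1 = 1 ✓
b·c: 528187/185640·(-17/11) + 3/4·(-109/42) + 34/13·157/60 = 1/2 ✓
b·c²: 528187/185640·289/121 + 3/4·11881/1764 + 34/13·24649/3600 = 750561989/25225200 ≠ 1/3 ⇒ order 2.
b·Ac: 3/4·221/154 + 34/13·(-235/616) = 629/8008 ≠ 1/6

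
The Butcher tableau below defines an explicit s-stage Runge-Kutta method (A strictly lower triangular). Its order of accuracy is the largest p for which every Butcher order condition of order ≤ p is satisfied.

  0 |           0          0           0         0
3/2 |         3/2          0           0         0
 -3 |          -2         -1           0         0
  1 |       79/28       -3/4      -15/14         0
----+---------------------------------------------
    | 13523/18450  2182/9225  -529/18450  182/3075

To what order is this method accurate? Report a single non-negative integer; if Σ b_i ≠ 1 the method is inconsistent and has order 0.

b = (13523/18450, 2182/9225, -529/18450, 182/3075)
c = (0, 3/2, -3, 1)
Ac = (0, 0, -3/2, 117/56)
Σ b_i: 13523/18450·1 + 2182/9225·1 + (-529/18450)·1 + 182/3075·1 = 1 ✓
b·c: 2182/9225·3/2 + (-529/18450)·(-3) + 182/3075·1 = 1/2 ✓
b·c²: 2182/9225·9/4 + (-529/18450)·9 + 182/3075·1 = 1/3 ✓
b·Ac: (-529/18450)·(-3/2) + 182/3075·117/56 = 1/6 ✓
b·c³: 2182/9225·27/8 + (-529/18450)·(-27) + 182/3075·1 = 20069/12300 ≠ 1/4 ⇒ order 3.
b·(c∘Ac): (-529/18450)·9/2 + 182/3075·117/56 = -11/2050 ≠ 1/8
b·Ac²: (-529/18450)·(-9/4) + 182/3075·(-1269/112) = -497/820 ≠ 1/12
b·A²c: 182/3075·45/28 = 39/410 ≠ 1/24

3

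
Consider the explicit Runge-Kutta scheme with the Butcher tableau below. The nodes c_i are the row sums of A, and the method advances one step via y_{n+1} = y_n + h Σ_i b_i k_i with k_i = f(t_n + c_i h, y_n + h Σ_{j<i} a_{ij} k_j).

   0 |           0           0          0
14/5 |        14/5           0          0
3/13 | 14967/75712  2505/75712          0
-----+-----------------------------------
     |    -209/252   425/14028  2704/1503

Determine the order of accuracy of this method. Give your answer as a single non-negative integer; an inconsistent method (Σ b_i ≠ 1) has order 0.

3

b = (-209/252, 425/14028, 2704/1503)
c = (0, 14/5, 3/13)
Ac = (0, 0, 501/5408)
Σ b_i: (-209/252)·1 + 425/14028·1 + 2704/1503·1 = 1 ✓
b·c: 425/14028·14/5 + 2704/1503·3/13 = 1/2 ✓
b·c²: 425/14028·196/25 + 2704/1503·9/169 = 1/3 ✓
b·Ac: 2704/1503·501/5408 = 1/6 ✓; 3 stages ⇒ order 3.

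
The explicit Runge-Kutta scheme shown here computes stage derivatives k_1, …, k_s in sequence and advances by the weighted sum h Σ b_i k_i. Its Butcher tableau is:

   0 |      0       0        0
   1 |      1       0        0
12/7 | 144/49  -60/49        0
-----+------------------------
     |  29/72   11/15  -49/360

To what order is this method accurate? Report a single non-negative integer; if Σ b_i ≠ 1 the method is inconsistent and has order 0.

3

b = (29/72, 11/15, -49/360)
c = (0, 1, 12/7)
Ac = (0, 0, -60/49)
Σ b_i: 29/72·1 + 11/15·1 + (-49/360)·1 = 1 ✓
b·c: 11/15·1 + (-49/360)·12/7 = 1/2 ✓
b·c²: 11/15·1 + (-49/360)·144/49 = 1/3 ✓
b·Ac: (-49/360)·(-60/49) = 1/6 ✓; 3 stages ⇒ order 3.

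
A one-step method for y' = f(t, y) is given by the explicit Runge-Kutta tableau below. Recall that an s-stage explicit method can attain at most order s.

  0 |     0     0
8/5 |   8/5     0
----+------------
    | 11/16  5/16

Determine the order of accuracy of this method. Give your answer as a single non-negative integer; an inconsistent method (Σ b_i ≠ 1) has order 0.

2

b = (11/16, 5/16)
c = (0, 8/5)
Σ b_i: 11/16·1 + 5/16·1 = 1 ✓
b·c: 5/16·8/5 = 1/2 ✓; 2 stages ⇒ order 2.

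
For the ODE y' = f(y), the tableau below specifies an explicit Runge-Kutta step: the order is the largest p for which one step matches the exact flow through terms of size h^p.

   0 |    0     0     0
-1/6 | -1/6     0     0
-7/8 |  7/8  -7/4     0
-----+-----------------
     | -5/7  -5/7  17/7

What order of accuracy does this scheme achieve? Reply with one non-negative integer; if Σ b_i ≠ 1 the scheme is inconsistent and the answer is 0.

b = (-5/7, -5/7, 17/7)
c = (0, -1/6, -7/8)
Ac = (0, 0, 7/24)
Σ b_i: (-5/7)·1 + (-5/7)·1 + 17/7·1 = 1 ✓
b·c: (-5/7)·(-1/6) + 17/7·(-7/8) = -337/168 ≠ 1/2 ⇒ order 1.

1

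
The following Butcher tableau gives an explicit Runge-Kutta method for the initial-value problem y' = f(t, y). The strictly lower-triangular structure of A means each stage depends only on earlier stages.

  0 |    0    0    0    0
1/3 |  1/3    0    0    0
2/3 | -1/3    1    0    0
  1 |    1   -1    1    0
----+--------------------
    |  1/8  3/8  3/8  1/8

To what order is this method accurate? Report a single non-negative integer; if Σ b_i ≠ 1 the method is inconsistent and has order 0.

4

b = (1/8, 3/8, 3/8, 1/8)
c = (0, 1/3, 2/3, 1)
Ac = (0, 0, 1/3, 1/3)
Σ b_i: 1/8·1 + 3/8·1 + 3/8·1 + 1/8·1 = 1 ✓
b·c: 3/8·1/3 + 3/8·2/3 + 1/8·1 = 1/2 ✓
b·c²: 3/8·1/9 + 3/8·4/9 + 1/8·1 = 1/3 ✓
b·Ac: 3/8·1/3 + 1/8·1/3 = 1/6 ✓
b·c³: 3/8·1/27 + 3/8·8/27 + 1/8·1 = 1/4 ✓
b·(c∘Ac): 3/8·2/9 + 1/8·1/3 = 1/8 ✓
b·Ac²: 3/8·1/9 + 1/8·1/3 = 1/12 ✓
b·A²c: 1/8·1/3 = 1/24 ✓; 4 stages ⇒ order 4.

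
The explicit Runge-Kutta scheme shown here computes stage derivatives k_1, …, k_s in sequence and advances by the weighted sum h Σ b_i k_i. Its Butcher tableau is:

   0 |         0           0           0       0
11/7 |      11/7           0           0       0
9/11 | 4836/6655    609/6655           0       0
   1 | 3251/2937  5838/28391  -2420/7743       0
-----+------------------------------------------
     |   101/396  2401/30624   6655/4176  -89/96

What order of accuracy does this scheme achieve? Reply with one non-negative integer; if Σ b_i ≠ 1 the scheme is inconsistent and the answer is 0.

b = (101/396, 2401/30624, 6655/4176, -89/96)
c = (0, 11/7, 9/11, 1)
Ac = (0, 0, 87/605, 6/89)
Σ b_i: 101/396·1 + 2401/30624·1 + 6655/4176·1 + (-89/96)·1 = 1 ✓
b·c: 2401/30624·11/7 + 6655/4176·9/11 + (-89/96)·1 = 1/2 ✓
b·c²: 2401/30624·121/49 + 6655/4176·81/121 + (-89/96)·1 = 1/3 ✓
b·Ac: 6655/4176·87/605 + (-89/96)·6/89 = 1/6 ✓
b·c³: 2401/30624·1331/343 + 6655/4176·729/1331 + (-89/96)·1 = 1/4 ✓
b·(c∘Ac): 6655/4176·783/6655 + (-89/96)·6/89 = 1/8 ✓
b·Ac²: 6655/4176·87/385 + (-89/96)·186/623 = 1/12 ✓
b·A²c: (-89/96)·(-4/89) = 1/24 ✓; 4 stages ⇒ order 4.

4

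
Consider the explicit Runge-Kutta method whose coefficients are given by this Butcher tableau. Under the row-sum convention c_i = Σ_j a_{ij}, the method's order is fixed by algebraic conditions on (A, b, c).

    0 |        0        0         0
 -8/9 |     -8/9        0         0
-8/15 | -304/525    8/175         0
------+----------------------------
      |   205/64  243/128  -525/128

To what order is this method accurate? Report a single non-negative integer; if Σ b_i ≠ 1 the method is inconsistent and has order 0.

b = (205/64, 243/128, -525/128)
c = (0, -8/9, -8/15)
Ac = (0, 0, -64/1575)
Σ b_i: 205/64·1 + 243/128·1 + (-525/128)·1 = 1 ✓
b·c: 243/128·(-8/9) + (-525/128)·(-8/15) = 1/2 ✓
b·c²: 243/128·64/81 + (-525/128)·64/225 = 1/3 ✓
b·Ac: (-525/128)·(-64/1575) = 1/6 ✓; 3 stages ⇒ order 3.

3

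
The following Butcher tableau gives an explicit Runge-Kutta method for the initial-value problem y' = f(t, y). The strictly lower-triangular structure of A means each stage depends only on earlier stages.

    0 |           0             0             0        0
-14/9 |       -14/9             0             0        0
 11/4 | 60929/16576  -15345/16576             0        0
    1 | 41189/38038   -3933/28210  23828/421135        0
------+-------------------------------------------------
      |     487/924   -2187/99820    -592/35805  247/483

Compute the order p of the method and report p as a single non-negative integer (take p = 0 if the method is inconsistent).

4

b = (487/924, -2187/99820, -592/35805, 247/483)
c = (0, -14/9, 11/4, 1)
Ac = (0, 0, 1705/1184, 92/247)
Σ b_i: 487/924·1 + (-2187/99820)·1 + (-592/35805)·1 + 247/483·1 = 1 ✓
b·c: (-2187/99820)·(-14/9) + (-592/35805)·11/4 + 247/483·1 = 1/2 ✓
b·c²: (-2187/99820)·196/81 + (-592/35805)·121/16 + 247/483·1 = 1/3 ✓
b·Ac: (-592/35805)·1705/1184 + 247/483·92/247 = 1/6 ✓
b·c³: (-2187/99820)·(-2744/729) + (-592/35805)·1331/64 + 247/483·1 = 1/4 ✓
b·(c∘Ac): (-592/35805)·18755/4736 + 247/483·92/247 = 1/8 ✓
b·Ac²: (-592/35805)·(-11935/5328) + 247/483·805/8892 = 1/12 ✓
b·A²c: 247/483·161/1976 = 1/24 ✓; 4 stages ⇒ order 4.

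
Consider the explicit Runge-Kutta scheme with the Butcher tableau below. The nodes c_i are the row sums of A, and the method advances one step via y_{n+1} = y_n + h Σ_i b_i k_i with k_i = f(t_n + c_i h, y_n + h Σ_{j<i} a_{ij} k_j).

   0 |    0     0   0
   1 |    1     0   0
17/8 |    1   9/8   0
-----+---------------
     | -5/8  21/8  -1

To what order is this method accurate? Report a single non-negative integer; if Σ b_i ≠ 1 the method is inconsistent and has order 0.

b = (-5/8, 21/8, -1)
c = (0, 1, 17/8)
Ac = (0, 0, 9/8)
Σ b_i: (-5/8)·1 + 21/8·1 + (-1)·1 = 1 ✓
b·c: 21/8·1 + (-1)·17/8 = 1/2 ✓
b·c²: 21/8·1 + (-1)·289/64 = -121/64 ≠ 1/3 ⇒ order 2.
b·Ac: (-1)·9/8 = -9/8 ≠ 1/6

2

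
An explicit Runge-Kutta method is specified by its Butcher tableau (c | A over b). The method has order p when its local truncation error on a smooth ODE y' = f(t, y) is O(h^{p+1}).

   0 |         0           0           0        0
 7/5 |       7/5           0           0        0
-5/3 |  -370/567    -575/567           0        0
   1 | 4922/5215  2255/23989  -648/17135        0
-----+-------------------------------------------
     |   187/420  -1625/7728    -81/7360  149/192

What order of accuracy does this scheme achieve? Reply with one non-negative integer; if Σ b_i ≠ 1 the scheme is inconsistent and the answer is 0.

b = (187/420, -1625/7728, -81/7360, 149/192)
c = (0, 7/5, -5/3, 1)
Ac = (0, 0, -115/81, 29/149)
Σ b_i: 187/420·1 + (-1625/7728)·1 + (-81/7360)·1 + 149/192·1 = 1 ✓
b·c: (-1625/7728)·7/5 + (-81/7360)·(-5/3) + 149/192·1 = 1/2 ✓
b·c²: (-1625/7728)·49/25 + (-81/7360)·25/9 + 149/192·1 = 1/3 ✓
b·Ac: (-81/7360)·(-115/81) + 149/192·29/149 = 1/6 ✓
b·c³: (-1625/7728)·343/125 + (-81/7360)·(-125/27) + 149/192·1 = 1/4 ✓
b·(c∘Ac): (-81/7360)·575/243 + 149/192·29/149 = 1/8 ✓
b·Ac²: (-81/7360)·(-161/81) + 149/192·59/745 = 1/12 ✓
b·A²c: 149/192·8/149 = 1/24 ✓; 4 stages ⇒ order 4.

4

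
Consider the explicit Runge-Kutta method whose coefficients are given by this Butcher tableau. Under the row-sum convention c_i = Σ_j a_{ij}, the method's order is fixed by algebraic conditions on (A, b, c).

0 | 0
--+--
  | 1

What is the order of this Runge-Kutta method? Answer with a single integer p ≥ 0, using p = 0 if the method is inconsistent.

b = (1)
c = (0)
Σ b_i: 1·1 = 1 ✓; 1 stage ⇒ order 1.

1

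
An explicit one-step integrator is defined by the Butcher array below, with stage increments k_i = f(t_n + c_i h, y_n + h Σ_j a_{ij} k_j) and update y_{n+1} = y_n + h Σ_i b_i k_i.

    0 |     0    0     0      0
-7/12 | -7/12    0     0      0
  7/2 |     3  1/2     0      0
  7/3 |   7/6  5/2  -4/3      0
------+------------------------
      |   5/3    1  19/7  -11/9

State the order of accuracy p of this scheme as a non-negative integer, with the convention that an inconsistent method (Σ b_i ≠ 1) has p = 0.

b = (5/3, 1, 19/7, -11/9)
c = (0, -7/12, 7/2, 7/3)
Ac = (0, 0, -7/24, -49/8)
Σ b_i: 5/3·1 + 1·1 + 19/7·1 + (-11/9)·1 = 262/63 ≠ 1 ⇒ order 0.

0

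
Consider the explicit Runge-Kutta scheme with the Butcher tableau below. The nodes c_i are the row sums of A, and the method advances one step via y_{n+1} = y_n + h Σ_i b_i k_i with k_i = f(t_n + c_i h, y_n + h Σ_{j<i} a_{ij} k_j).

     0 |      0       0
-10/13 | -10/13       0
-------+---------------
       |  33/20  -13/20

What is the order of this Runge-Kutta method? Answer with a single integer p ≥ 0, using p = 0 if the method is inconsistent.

b = (33/20, -13/20)
c = (0, -10/13)
Σ b_i: 33/20·1 + (-13/20)·1 = 1 ✓
b·c: (-13/20)·(-10/13) = 1/2 ✓; 2 stages ⇒ order 2.

2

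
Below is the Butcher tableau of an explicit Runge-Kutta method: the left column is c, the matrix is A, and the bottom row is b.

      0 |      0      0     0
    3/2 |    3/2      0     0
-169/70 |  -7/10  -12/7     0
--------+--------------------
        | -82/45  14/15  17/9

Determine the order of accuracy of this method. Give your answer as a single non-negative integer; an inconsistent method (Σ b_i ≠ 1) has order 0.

1

b = (-82/45, 14/15, 17/9)
c = (0, 3/2, -169/70)
Ac = (0, 0, -18/7)
Σ b_i: (-82/45)·1 + 14/15·1 + 17/9·1 = 1 ✓
b·c: 14/15·3/2 + 17/9·(-169/70) = -1991/630 ≠ 1/2 ⇒ order 1.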